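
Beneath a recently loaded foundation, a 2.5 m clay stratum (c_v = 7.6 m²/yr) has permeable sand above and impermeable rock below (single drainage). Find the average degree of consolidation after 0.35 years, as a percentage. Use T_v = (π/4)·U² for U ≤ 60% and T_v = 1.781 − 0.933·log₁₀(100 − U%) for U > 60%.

Drainage path length: H_d = H = 2.5 m (single drainage).
T_v = c_v·t/H_d² = 7.6×0.35/2.5² = 0.4256.
T_v = 0.4256 corresponds to the U > 60% branch:
U = 1 − 10^((1.781 − T_v)/0.933)/100 = 0.7164

U ≈ 71.6 %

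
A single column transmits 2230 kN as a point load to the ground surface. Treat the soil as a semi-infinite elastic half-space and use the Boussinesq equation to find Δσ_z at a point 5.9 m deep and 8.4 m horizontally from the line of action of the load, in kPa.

Δσ_z ≈ 1.92 kPa

Boussinesq vertical stress below a point load on an elastic half-space:
Δσ_z = 3P/(2πz²) · [1 + (r/z)²]^(−5/2)
r/z = 8.4/5.9 = 1.4237; [1+(r/z)²]^(−5/2) = 0.062729.
Δσ_z = 3×2230/(2π×5.9²) × 0.062729 = 30.587 × 0.062729 = 1.919 kPa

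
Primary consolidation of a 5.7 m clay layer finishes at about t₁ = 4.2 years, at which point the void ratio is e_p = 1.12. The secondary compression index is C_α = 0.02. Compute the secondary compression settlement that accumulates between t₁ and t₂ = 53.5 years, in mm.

S_s ≈ 59.4 mm

Secondary compression: S_s = C_α·H/(1+e_p)·log₁₀(t₂/t₁)
S_s = 0.02×5.7/(1+1.12)×log₁₀(53.5/4.2)
    = 0.05377 × 1.105 = 0.05943 m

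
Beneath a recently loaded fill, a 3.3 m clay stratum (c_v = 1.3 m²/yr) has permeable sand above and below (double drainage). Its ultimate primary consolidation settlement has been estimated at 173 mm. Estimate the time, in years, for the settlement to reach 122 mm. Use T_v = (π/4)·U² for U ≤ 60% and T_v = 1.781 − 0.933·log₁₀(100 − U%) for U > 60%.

t ≈ 0.858 years

Drainage path length: H_d = H/2 = 1.65 m (double drainage).
U = S(t)/S_ult = 122/173 = 0.7052.
U > 60%: T_v = 1.781 − 0.933·log₁₀(100 − 70.52) = 0.40993.
t = T_v·H_d²/c_v = 0.40993×1.65²/1.3 = 0.8585 years.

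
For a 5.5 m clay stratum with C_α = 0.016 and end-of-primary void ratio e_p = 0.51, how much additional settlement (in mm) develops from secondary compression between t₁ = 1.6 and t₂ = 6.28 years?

S_s ≈ 34.6 mm

Secondary compression: S_s = C_α·H/(1+e_p)·log₁₀(t₂/t₁)
S_s = 0.016×5.5/(1+0.51)×log₁₀(6.28/1.6)
    = 0.05828 × 0.5938 = 0.03461 m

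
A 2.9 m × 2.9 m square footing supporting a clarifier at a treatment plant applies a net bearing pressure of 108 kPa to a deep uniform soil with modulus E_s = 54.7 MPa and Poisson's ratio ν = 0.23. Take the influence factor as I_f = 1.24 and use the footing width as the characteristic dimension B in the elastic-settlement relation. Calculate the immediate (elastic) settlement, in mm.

Immediate (elastic) settlement: S_e = q·B·(1−ν²)/E_s · I_f.
E_s = 54.7 MPa = 54700 kPa.
S_e = 108 × 2.9 × (1 − 0.23²) / 54700 × 1.24
    = 108 × 2.9 × 0.9471 / 54700 × 1.24
    = 0.006724 m = 6.724 mm

S_e ≈ 6.72 mm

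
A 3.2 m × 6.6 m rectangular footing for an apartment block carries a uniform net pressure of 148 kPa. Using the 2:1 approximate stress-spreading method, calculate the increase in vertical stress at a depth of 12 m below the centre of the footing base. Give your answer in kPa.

By the 2:1 method the load spreads at 1 horizontal : 2 vertical, so at depth z the loaded area has grown by z in each plan dimension:
Δσ = qBL/((B+z)(L+z)) = 148×3.2×6.6/((3.2+12)(6.6+12)) = 11.056 kPa

Δσ_z ≈ 11.1 kPa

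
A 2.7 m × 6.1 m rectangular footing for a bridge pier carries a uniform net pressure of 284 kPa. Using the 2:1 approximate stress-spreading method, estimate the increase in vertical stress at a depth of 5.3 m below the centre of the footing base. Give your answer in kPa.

By the 2:1 method the load spreads at 1 horizontal : 2 vertical, so at depth z the loaded area has grown by z in each plan dimension:
Δσ = qBL/((B+z)(L+z)) = 284×2.7×6.1/((2.7+5.3)(6.1+5.3)) = 51.288 kPa

Δσ_z ≈ 51.3 kPa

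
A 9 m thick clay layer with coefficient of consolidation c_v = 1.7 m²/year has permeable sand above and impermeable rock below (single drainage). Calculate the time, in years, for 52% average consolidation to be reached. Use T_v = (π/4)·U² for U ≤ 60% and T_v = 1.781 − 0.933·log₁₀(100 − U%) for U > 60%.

t ≈ 10.1 years

Drainage path length: H_d = H = 9 m (single drainage).
U ≤ 60%: T_v = (π/4)·U² = (π/4)×0.52² = 0.21237.
t = T_v·H_d²/c_v = 0.21237×9²/1.7 = 10.12 years.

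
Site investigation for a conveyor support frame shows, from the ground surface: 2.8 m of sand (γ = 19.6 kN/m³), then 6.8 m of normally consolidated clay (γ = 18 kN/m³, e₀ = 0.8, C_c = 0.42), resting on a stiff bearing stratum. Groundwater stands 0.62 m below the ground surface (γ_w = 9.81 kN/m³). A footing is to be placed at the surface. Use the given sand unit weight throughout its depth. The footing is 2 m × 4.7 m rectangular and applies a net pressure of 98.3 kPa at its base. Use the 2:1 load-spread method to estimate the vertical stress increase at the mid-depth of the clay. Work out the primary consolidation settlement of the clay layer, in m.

S_c ≈ 0.107 m

Mid-depth of clay below the ground surface: z = 2.8 + 6.8/2 = 6.2 m.
Total vertical stress at mid-clay: σ_v = 19.6×2.8 + 18×3.4 = 116.08 kPa.
Pore pressure: u = 9.81×(6.2 − 0.62) = 54.74 kPa.
Initial effective stress: σ'_0 = σ_v − u = 116.08 − 54.74 = 61.34 kPa.
Stress increase at mid-clay by the 2:1 spreading method:
Δσ = qBL/((B+z)(L+z)) = 98.3×2×4.7/((2+6.2)(4.7+6.2)) = 10.338 kPa
Final effective stress: σ'_f = σ'_0 + Δσ = 61.34 + 10.338 = 71.678 kPa.
Normally consolidated clay, so the full stress increment lies on the virgin compression line:
S_c = C_c·H/(1+e₀)·log₁₀(σ'_f/σ'_0) = 0.42×6.8/(1+0.8)×log₁₀(71.678/61.34)
    = 1.5867 × 0.067642 = 0.1073 m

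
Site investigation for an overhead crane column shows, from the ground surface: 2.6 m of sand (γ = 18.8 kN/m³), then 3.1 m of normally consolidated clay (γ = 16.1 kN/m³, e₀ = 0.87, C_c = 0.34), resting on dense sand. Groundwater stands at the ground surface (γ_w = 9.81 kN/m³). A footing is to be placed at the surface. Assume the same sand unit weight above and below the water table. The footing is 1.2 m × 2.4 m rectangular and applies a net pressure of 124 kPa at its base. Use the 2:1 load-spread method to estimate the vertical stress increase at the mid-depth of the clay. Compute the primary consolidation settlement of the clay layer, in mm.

S_c ≈ 65.7 mm

Mid-depth of clay below the ground surface: z = 2.6 + 3.1/2 = 4.15 m.
Total vertical stress at mid-clay: σ_v = 18.8×2.6 + 16.1×1.55 = 73.835 kPa.
Pore pressure: u = 9.81×(4.15 − 0) = 40.712 kPa.
Initial effective stress: σ'_0 = σ_v − u = 73.835 − 40.712 = 33.123 kPa.
Stress increase at mid-clay by the 2:1 spreading method:
Δσ = qBL/((B+z)(L+z)) = 124×1.2×2.4/((1.2+4.15)(2.4+4.15)) = 10.191 kPa
Final effective stress: σ'_f = σ'_0 + Δσ = 33.123 + 10.191 = 43.314 kPa.
Normally consolidated clay, so the full stress increment lies on the virgin compression line:
S_c = C_c·H/(1+e₀)·log₁₀(σ'_f/σ'_0) = 0.34×3.1/(1+0.87)×log₁₀(43.314/33.123)
    = 0.56364 × 0.1165 = 0.06566 m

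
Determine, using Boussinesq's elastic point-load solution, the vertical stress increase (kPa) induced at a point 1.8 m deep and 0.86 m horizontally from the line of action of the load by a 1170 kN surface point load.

Boussinesq vertical stress below a point load on an elastic half-space:
Δσ_z = 3P/(2πz²) · [1 + (r/z)²]^(−5/2)
r/z = 0.86/1.8 = 0.47778; [1+(r/z)²]^(−5/2) = 0.59809.
Δσ_z = 3×1170/(2π×1.8²) × 0.59809 = 172.42 × 0.59809 = 103.1 kPa

Δσ_z ≈ 103 kPa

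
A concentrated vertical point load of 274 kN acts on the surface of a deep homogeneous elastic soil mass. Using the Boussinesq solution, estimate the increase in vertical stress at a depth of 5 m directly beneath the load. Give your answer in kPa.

Boussinesq vertical stress below a point load on an elastic half-space:
Δσ_z = 3P/(2πz²) · [1 + (r/z)²]^(−5/2)
r/z = 0/5 = 0; [1+(r/z)²]^(−5/2) = 1.
Δσ_z = 3×274/(2π×5²) × 1 = 5.233 × 1 = 5.233 kPa

Δσ_z ≈ 5.23 kPa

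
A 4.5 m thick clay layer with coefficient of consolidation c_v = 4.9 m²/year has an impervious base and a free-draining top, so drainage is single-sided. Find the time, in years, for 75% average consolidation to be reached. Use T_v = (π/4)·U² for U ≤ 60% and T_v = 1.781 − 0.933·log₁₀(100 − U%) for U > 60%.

Drainage path length: H_d = H = 4.5 m (single drainage).
U > 60%: T_v = 1.781 − 0.933·log₁₀(100 − 75) = 0.47672.
t = T_v·H_d²/c_v = 0.47672×4.5²/4.9 = 1.97 years.

t ≈ 1.97 years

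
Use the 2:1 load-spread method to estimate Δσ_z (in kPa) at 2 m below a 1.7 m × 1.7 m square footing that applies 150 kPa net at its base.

Δσ_z ≈ 31.7 kPa

By the 2:1 method the load spreads at 1 horizontal : 2 vertical, so at depth z the loaded area has grown by z in each plan dimension:
Δσ = qBL/((B+z)(L+z)) = 150×1.7×1.7/((1.7+2)(1.7+2)) = 31.665 kPa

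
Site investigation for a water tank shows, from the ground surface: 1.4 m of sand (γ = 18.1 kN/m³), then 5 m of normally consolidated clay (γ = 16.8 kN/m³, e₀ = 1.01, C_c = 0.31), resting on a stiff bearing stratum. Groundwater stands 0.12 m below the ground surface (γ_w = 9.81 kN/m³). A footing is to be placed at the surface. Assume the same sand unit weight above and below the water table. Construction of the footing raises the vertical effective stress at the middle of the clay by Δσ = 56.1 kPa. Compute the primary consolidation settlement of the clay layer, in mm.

Mid-depth of clay below the ground surface: z = 1.4 + 5/2 = 3.9 m.
Total vertical stress at mid-clay: σ_v = 18.1×1.4 + 16.8×2.5 = 67.34 kPa.
Pore pressure: u = 9.81×(3.9 − 0.12) = 37.082 kPa.
Initial effective stress: σ'_0 = σ_v − u = 67.34 − 37.082 = 30.258 kPa.
Final effective stress: σ'_f = σ'_0 + Δσ = 30.258 + 56.1 = 86.358 kPa.
Normally consolidated clay, so the full stress increment lies on the virgin compression line:
S_c = C_c·H/(1+e₀)·log₁₀(σ'_f/σ'_0) = 0.31×5/(1+1.01)×log₁₀(86.358/30.258)
    = 0.77114 × 0.45546 = 0.3512 m

S_c ≈ 351 mm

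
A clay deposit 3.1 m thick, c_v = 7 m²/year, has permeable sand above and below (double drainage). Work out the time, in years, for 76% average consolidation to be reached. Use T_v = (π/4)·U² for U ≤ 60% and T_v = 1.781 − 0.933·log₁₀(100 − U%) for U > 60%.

t ≈ 0.169 years

Drainage path length: H_d = H/2 = 1.55 m (double drainage).
U > 60%: T_v = 1.781 − 0.933·log₁₀(100 − 76) = 0.49326.
t = T_v·H_d²/c_v = 0.49326×1.55²/7 = 0.1693 years.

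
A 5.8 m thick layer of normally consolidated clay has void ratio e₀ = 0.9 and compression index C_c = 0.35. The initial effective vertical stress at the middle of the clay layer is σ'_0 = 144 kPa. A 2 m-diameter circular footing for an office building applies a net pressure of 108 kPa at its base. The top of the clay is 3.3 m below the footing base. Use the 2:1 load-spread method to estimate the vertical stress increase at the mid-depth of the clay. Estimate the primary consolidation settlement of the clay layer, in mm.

Mid-depth of clay below the footing base: z = 3.3 + 5.8/2 = 6.2 m.
Stress increase at mid-clay by the 2:1 spreading method:
Δσ ≈ qD²/(D+z)² = 108×2²/(2+6.2)² = 6.4247 kPa
Final effective stress: σ'_f = σ'_0 + Δσ = 144 + 6.4247 = 150.42 kPa.
Normally consolidated clay, so the full stress increment lies on the virgin compression line:
S_c = C_c·H/(1+e₀)·log₁₀(σ'_f/σ'_0) = 0.35×5.8/(1+0.9)×log₁₀(150.42/144)
    = 1.0684 × 0.018943 = 0.02024 m

S_c ≈ 20.2 mm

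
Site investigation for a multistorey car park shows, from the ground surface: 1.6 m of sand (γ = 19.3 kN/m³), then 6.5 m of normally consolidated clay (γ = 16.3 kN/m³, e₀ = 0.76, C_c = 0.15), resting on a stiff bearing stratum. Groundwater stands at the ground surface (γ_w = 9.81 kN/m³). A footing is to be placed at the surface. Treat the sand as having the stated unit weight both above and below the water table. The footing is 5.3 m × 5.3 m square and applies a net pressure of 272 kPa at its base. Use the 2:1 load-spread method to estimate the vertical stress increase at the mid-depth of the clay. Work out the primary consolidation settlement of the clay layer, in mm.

Mid-depth of clay below the ground surface: z = 1.6 + 6.5/2 = 4.85 m.
Total vertical stress at mid-clay: σ_v = 19.3×1.6 + 16.3×3.25 = 83.855 kPa.
Pore pressure: u = 9.81×(4.85 − 0) = 47.578 kPa.
Initial effective stress: σ'_0 = σ_v − u = 83.855 − 47.578 = 36.277 kPa.
Stress increase at mid-clay by the 2:1 spreading method:
Δσ = qBL/((B+z)(L+z)) = 272×5.3×5.3/((5.3+4.85)(5.3+4.85)) = 74.163 kPa
Final effective stress: σ'_f = σ'_0 + Δσ = 36.277 + 74.163 = 110.44 kPa.
Normally consolidated clay, so the full stress increment lies on the virgin compression line:
S_c = C_c·H/(1+e₀)·log₁₀(σ'_f/σ'_0) = 0.15×6.5/(1+0.76)×log₁₀(110.44/36.277)
    = 0.55398 × 0.4835 = 0.2678 m

S_c ≈ 268 mm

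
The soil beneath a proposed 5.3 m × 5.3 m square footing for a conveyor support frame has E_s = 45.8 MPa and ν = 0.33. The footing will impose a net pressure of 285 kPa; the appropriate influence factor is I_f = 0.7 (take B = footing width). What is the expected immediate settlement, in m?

Immediate (elastic) settlement: S_e = q·B·(1−ν²)/E_s · I_f.
E_s = 45.8 MPa = 45800 kPa.
S_e = 285 × 5.3 × (1 − 0.33²) / 45800 × 0.7
    = 285 × 5.3 × 0.8911 / 45800 × 0.7
    = 0.02057 m

S_e ≈ 0.0206 m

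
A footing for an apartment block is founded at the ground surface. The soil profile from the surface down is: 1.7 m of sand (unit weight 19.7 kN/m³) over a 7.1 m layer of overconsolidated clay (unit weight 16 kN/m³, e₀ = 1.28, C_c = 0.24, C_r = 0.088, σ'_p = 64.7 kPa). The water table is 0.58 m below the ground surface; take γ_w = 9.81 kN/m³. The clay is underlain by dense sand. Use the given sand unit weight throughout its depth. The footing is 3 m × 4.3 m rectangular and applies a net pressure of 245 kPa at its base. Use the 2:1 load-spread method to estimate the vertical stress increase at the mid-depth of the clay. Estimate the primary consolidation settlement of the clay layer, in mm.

S_c ≈ 132 mm

Mid-depth of clay below the ground surface: z = 1.7 + 7.1/2 = 5.25 m.
Total vertical stress at mid-clay: σ_v = 19.7×1.7 + 16×3.55 = 90.29 kPa.
Pore pressure: u = 9.81×(5.25 − 0.58) = 45.813 kPa.
Initial effective stress: σ'_0 = σ_v − u = 90.29 − 45.813 = 44.477 kPa.
Stress increase at mid-clay by the 2:1 spreading method:
Δσ = qBL/((B+z)(L+z)) = 245×3×4.3/((3+5.25)(4.3+5.25)) = 40.114 kPa
Final effective stress: σ'_f = 44.477 + 40.114 = 84.591 kPa.
σ'_f = 84.591 > σ'_p = 64.7 kPa, so the stress path crosses the preconsolidation pressure — recompression up to σ'_p, then virgin compression beyond:
S_c = H/(1+e₀)·[C_r·log₁₀(σ'_p/σ'_0) + C_c·log₁₀(σ'_f/σ'_p)]
    = 7.1/2.28 × [0.088×log₁₀(64.7/44.477) + 0.24×log₁₀(84.591/64.7)]
    = 3.114 × [0.014324 + 0.027941] = 0.1316 m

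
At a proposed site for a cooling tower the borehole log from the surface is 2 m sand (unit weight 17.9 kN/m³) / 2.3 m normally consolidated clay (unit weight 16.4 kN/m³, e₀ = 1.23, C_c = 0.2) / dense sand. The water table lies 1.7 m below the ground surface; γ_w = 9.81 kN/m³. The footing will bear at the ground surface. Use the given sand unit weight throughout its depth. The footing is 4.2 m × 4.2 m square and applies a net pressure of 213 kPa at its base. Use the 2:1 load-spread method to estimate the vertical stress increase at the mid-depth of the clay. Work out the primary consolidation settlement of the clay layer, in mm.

Mid-depth of clay below the ground surface: z = 2 + 2.3/2 = 3.15 m.
Total vertical stress at mid-clay: σ_v = 17.9×2 + 16.4×1.15 = 54.66 kPa.
Pore pressure: u = 9.81×(3.15 − 1.7) = 14.225 kPa.
Initial effective stress: σ'_0 = σ_v − u = 54.66 − 14.225 = 40.435 kPa.
Stress increase at mid-clay by the 2:1 spreading method:
Δσ = qBL/((B+z)(L+z)) = 213×4.2×4.2/((4.2+3.15)(4.2+3.15)) = 69.551 kPa
Final effective stress: σ'_f = σ'_0 + Δσ = 40.435 + 69.551 = 109.99 kPa.
Normally consolidated clay, so the full stress increment lies on the virgin compression line:
S_c = C_c·H/(1+e₀)·log₁₀(σ'_f/σ'_0) = 0.2×2.3/(1+1.23)×log₁₀(109.99/40.435)
    = 0.20628 × 0.4346 = 0.08965 m

S_c ≈ 89.6 mm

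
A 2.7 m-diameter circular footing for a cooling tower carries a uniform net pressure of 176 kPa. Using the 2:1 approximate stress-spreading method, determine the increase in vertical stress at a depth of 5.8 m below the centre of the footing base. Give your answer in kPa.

Δσ_z ≈ 17.8 kPa

By the 2:1 method the load spreads at 1 horizontal : 2 vertical, so at depth z the loaded area has grown by z in each plan dimension:
Δσ ≈ qD²/(D+z)² = 176×2.7²/(2.7+5.8)² = 17.758 kPa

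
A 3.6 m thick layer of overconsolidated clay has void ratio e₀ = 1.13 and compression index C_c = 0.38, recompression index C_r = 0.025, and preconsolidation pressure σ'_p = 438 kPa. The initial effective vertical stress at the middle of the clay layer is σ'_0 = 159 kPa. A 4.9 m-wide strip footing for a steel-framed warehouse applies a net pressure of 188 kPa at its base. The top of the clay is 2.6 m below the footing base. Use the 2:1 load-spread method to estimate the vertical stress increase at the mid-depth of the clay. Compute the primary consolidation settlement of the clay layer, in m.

Mid-depth of clay below the footing base: z = 2.6 + 3.6/2 = 4.4 m.
Stress increase at mid-clay by the 2:1 spreading method:
Δσ = qB/(B+z) = 188×4.9/(4.9+4.4) = 99.054 kPa
Final effective stress: σ'_f = 159 + 99.054 = 258.05 kPa.
σ'_f = 258.05 ≤ σ'_p = 438 kPa, so the clay remains overconsolidated and only the recompression index applies:
S_c = C_r·H/(1+e₀)·log₁₀(σ'_f/σ'_0) = 0.025×3.6/2.13×log₁₀(258.05/159)
    = 0.042252 × 0.21031 = 0.008886 m

S_c ≈ 0.00889 m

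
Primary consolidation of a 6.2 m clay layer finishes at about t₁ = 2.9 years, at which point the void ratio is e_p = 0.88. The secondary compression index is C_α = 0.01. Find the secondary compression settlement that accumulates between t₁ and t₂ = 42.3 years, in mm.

Secondary compression: S_s = C_α·H/(1+e_p)·log₁₀(t₂/t₁)
S_s = 0.01×6.2/(1+0.88)×log₁₀(42.3/2.9)
    = 0.03298 × 1.164 = 0.03839 m

S_s ≈ 38.4 mm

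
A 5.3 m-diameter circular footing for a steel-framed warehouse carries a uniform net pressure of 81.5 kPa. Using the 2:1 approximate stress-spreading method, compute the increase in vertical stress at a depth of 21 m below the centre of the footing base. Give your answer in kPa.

Δσ_z ≈ 3.31 kPa

By the 2:1 method the load spreads at 1 horizontal : 2 vertical, so at depth z the loaded area has grown by z in each plan dimension:
Δσ ≈ qD²/(D+z)² = 81.5×5.3²/(5.3+21)² = 3.3098 kPa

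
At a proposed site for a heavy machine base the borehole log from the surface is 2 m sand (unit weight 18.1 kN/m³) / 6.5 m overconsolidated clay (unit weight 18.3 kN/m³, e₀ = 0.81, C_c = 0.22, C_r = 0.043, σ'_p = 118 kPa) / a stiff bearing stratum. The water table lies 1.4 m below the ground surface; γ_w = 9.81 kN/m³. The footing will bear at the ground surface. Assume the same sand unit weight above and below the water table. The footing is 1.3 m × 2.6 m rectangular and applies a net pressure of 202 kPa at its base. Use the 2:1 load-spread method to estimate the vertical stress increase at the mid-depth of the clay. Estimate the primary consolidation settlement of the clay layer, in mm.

S_c ≈ 13.8 mm

Mid-depth of clay below the ground surface: z = 2 + 6.5/2 = 5.25 m.
Total vertical stress at mid-clay: σ_v = 18.1×2 + 18.3×3.25 = 95.675 kPa.
Pore pressure: u = 9.81×(5.25 − 1.4) = 37.769 kPa.
Initial effective stress: σ'_0 = σ_v − u = 95.675 − 37.769 = 57.906 kPa.
Stress increase at mid-clay by the 2:1 spreading method:
Δσ = qBL/((B+z)(L+z)) = 202×1.3×2.6/((1.3+5.25)(2.6+5.25)) = 13.279 kPa
Final effective stress: σ'_f = 57.906 + 13.279 = 71.185 kPa.
σ'_f = 71.185 ≤ σ'_p = 118 kPa, so the clay remains overconsolidated and only the recompression index applies:
S_c = C_r·H/(1+e₀)·log₁₀(σ'_f/σ'_0) = 0.043×6.5/1.81×log₁₀(71.185/57.906)
    = 0.15442 × 0.089665 = 0.01385 m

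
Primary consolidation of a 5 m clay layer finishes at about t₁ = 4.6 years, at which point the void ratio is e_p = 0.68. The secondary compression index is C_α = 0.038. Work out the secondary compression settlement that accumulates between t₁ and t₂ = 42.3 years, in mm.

Secondary compression: S_s = C_α·H/(1+e_p)·log₁₀(t₂/t₁)
S_s = 0.038×5/(1+0.68)×log₁₀(42.3/4.6)
    = 0.1131 × 0.9636 = 0.109 m

S_s ≈ 109 mm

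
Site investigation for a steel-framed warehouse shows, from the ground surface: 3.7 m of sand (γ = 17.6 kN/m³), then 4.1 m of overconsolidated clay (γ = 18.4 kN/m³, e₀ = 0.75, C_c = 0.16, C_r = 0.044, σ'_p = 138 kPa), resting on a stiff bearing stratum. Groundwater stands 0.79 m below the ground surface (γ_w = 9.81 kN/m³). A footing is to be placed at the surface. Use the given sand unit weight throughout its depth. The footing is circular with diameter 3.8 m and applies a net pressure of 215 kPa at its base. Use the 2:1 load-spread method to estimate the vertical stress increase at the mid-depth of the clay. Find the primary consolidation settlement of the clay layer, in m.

S_c ≈ 0.0218 m

Mid-depth of clay below the ground surface: z = 3.7 + 4.1/2 = 5.75 m.
Total vertical stress at mid-clay: σ_v = 17.6×3.7 + 18.4×2.05 = 102.84 kPa.
Pore pressure: u = 9.81×(5.75 − 0.79) = 48.658 kPa.
Initial effective stress: σ'_0 = σ_v − u = 102.84 − 48.658 = 54.182 kPa.
Stress increase at mid-clay by the 2:1 spreading method:
Δσ ≈ qD²/(D+z)² = 215×3.8²/(3.8+5.75)² = 34.041 kPa
Final effective stress: σ'_f = 54.182 + 34.041 = 88.223 kPa.
σ'_f = 88.223 ≤ σ'_p = 138 kPa, so the clay remains overconsolidated and only the recompression index applies:
S_c = C_r·H/(1+e₀)·log₁₀(σ'_f/σ'_0) = 0.044×4.1/1.75×log₁₀(88.223/54.182)
    = 0.10309 × 0.21173 = 0.02183 m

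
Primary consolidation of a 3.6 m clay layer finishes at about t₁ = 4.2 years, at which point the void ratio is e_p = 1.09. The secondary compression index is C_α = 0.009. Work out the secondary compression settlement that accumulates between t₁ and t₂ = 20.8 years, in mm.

Secondary compression: S_s = C_α·H/(1+e_p)·log₁₀(t₂/t₁)
S_s = 0.009×3.6/(1+1.09)×log₁₀(20.8/4.2)
    = 0.0155 × 0.6948 = 0.01077 m

S_s ≈ 10.8 mm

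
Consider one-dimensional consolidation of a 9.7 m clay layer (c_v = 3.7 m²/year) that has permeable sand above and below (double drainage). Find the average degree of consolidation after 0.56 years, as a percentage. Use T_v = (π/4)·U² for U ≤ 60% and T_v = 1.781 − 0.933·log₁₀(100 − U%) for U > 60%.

U ≈ 33.5 %

Drainage path length: H_d = H/2 = 4.85 m (double drainage).
T_v = c_v·t/H_d² = 3.7×0.56/4.85² = 0.088086.
T_v = 0.088086 corresponds to the U ≤ 60% branch:
U = √(4T_v/π) = 0.3349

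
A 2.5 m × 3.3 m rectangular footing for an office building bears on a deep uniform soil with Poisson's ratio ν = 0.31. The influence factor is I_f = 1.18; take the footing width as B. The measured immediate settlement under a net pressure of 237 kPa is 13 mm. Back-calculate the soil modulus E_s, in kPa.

E_s ≈ 48600 kPa

S_e = q·B·(1−ν²)/E_s · I_f  ⇒  E_s = q·B·(1−ν²)·I_f / S_e.
E_s = 237 × 2.5 × 0.9039 × 1.18 / 0.013 = 48610 kPa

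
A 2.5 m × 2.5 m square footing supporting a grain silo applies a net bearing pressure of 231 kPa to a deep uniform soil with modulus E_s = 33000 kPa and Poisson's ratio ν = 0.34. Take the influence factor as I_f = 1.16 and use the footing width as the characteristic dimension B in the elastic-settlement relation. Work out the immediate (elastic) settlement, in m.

S_e ≈ 0.018 m

Immediate (elastic) settlement: S_e = q·B·(1−ν²)/E_s · I_f.
S_e = 231 × 2.5 × (1 − 0.34²) / 33000 × 1.16
    = 231 × 2.5 × 0.8844 / 33000 × 1.16
    = 0.01795 m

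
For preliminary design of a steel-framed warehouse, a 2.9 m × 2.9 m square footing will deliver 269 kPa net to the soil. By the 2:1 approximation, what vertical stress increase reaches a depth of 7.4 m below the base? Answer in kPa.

Δσ_z ≈ 21.3 kPa

By the 2:1 method the load spreads at 1 horizontal : 2 vertical, so at depth z the loaded area has grown by z in each plan dimension:
Δσ = qBL/((B+z)(L+z)) = 269×2.9×2.9/((2.9+7.4)(2.9+7.4)) = 21.324 kPa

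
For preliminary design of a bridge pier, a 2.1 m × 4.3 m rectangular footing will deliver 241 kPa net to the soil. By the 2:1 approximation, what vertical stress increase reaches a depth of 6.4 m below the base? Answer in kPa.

By the 2:1 method the load spreads at 1 horizontal : 2 vertical, so at depth z the loaded area has grown by z in each plan dimension:
Δσ = qBL/((B+z)(L+z)) = 241×2.1×4.3/((2.1+6.4)(4.3+6.4)) = 23.928 kPa

Δσ_z ≈ 23.9 kPa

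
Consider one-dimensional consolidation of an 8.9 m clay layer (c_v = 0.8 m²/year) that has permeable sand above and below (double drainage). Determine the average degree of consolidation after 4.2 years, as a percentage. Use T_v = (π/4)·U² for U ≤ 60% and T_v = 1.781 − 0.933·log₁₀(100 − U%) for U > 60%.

Drainage path length: H_d = H/2 = 4.45 m (double drainage).
T_v = c_v·t/H_d² = 0.8×4.2/4.45² = 0.16968.
T_v = 0.16968 corresponds to the U ≤ 60% branch:
U = √(4T_v/π) = 0.4648

U ≈ 46.5 %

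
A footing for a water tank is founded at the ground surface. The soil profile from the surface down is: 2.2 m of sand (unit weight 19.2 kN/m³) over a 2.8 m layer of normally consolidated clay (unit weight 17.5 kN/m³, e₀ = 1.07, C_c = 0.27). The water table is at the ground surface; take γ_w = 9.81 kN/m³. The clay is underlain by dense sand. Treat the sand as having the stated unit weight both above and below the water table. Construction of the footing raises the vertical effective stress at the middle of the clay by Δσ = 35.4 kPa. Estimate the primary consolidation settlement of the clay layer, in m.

S_c ≈ 0.12 m

Mid-depth of clay below the ground surface: z = 2.2 + 2.8/2 = 3.6 m.
Total vertical stress at mid-clay: σ_v = 19.2×2.2 + 17.5×1.4 = 66.74 kPa.
Pore pressure: u = 9.81×(3.6 − 0) = 35.316 kPa.
Initial effective stress: σ'_0 = σ_v − u = 66.74 − 35.316 = 31.424 kPa.
Final effective stress: σ'_f = σ'_0 + Δσ = 31.424 + 35.4 = 66.824 kPa.
Normally consolidated clay, so the full stress increment lies on the virgin compression line:
S_c = C_c·H/(1+e₀)·log₁₀(σ'_f/σ'_0) = 0.27×2.8/(1+1.07)×log₁₀(66.824/31.424)
    = 0.36522 × 0.32767 = 0.1197 m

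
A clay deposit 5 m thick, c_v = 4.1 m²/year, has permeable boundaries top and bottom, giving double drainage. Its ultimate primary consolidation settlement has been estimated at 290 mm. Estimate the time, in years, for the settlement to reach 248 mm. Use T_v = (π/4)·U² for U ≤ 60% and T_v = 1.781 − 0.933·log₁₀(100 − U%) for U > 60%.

Drainage path length: H_d = H/2 = 2.5 m (double drainage).
U = S(t)/S_ult = 248/290 = 0.8552.
U > 60%: T_v = 1.781 − 0.933·log₁₀(100 − 85.517) = 0.69793.
t = T_v·H_d²/c_v = 0.69793×2.5²/4.1 = 1.064 years.

t ≈ 1.06 years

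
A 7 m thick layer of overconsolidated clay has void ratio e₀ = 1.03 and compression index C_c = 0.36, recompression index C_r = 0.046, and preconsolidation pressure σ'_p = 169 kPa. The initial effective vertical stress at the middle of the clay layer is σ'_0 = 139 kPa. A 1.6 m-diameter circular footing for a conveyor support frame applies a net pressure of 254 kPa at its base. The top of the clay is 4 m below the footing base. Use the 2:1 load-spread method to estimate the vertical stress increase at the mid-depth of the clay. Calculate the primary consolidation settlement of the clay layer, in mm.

S_c ≈ 3.78 mm

Mid-depth of clay below the footing base: z = 4 + 7/2 = 7.5 m.
Stress increase at mid-clay by the 2:1 spreading method:
Δσ ≈ qD²/(D+z)² = 254×1.6²/(1.6+7.5)² = 7.8522 kPa
Final effective stress: σ'_f = 139 + 7.8522 = 146.85 kPa.
σ'_f = 146.85 ≤ σ'_p = 169 kPa, so the clay remains overconsolidated and only the recompression index applies:
S_c = C_r·H/(1+e₀)·log₁₀(σ'_f/σ'_0) = 0.046×7/2.03×log₁₀(146.85/139)
    = 0.15862 × 0.023859 = 0.003785 m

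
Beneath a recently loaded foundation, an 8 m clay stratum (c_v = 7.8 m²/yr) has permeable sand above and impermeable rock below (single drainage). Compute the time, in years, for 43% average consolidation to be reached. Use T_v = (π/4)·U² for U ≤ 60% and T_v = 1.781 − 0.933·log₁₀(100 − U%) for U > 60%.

t ≈ 1.19 years

Drainage path length: H_d = H = 8 m (single drainage).
U ≤ 60%: T_v = (π/4)·U² = (π/4)×0.43² = 0.14522.
t = T_v·H_d²/c_v = 0.14522×8²/7.8 = 1.192 years.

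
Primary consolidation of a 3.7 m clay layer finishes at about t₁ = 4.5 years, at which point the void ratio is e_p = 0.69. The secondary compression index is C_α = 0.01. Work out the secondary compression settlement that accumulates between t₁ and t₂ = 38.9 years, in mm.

S_s ≈ 20.5 mm

Secondary compression: S_s = C_α·H/(1+e_p)·log₁₀(t₂/t₁)
S_s = 0.01×3.7/(1+0.69)×log₁₀(38.9/4.5)
    = 0.02189 × 0.9367 = 0.02051 m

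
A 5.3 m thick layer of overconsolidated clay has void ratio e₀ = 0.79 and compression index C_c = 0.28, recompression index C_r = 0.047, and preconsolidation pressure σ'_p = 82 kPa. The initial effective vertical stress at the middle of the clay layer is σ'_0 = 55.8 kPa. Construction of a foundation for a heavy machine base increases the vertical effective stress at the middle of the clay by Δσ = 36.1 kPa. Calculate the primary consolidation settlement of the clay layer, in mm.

S_c ≈ 64.3 mm

Final effective stress: σ'_f = 55.8 + 36.1 = 91.9 kPa.
σ'_f = 91.9 > σ'_p = 82 kPa, so the stress path crosses the preconsolidation pressure — recompression up to σ'_p, then virgin compression beyond:
S_c = H/(1+e₀)·[C_r·log₁₀(σ'_p/σ'_0) + C_c·log₁₀(σ'_f/σ'_p)]
    = 5.3/1.79 × [0.047×log₁₀(82/55.8) + 0.28×log₁₀(91.9/82)]
    = 2.9609 × [0.0078574 + 0.01386] = 0.0643 m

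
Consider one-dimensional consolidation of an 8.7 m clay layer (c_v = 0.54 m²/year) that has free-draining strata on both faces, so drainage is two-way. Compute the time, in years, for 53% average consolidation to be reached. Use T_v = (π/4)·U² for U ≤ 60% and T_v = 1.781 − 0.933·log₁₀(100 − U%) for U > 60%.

t ≈ 7.73 years

Drainage path length: H_d = H/2 = 4.35 m (double drainage).
U ≤ 60%: T_v = (π/4)·U² = (π/4)×0.53² = 0.22062.
t = T_v·H_d²/c_v = 0.22062×4.35²/0.54 = 7.731 years.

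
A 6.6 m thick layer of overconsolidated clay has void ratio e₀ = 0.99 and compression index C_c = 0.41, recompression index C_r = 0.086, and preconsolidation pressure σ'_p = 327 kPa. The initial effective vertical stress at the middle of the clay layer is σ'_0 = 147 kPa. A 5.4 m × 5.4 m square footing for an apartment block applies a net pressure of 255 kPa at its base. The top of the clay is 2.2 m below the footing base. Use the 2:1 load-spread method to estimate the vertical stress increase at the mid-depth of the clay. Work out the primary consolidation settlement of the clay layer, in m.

Mid-depth of clay below the footing base: z = 2.2 + 6.6/2 = 5.5 m.
Stress increase at mid-clay by the 2:1 spreading method:
Δσ = qBL/((B+z)(L+z)) = 255×5.4×5.4/((5.4+5.5)(5.4+5.5)) = 62.586 kPa
Final effective stress: σ'_f = 147 + 62.586 = 209.59 kPa.
σ'_f = 209.59 ≤ σ'_p = 327 kPa, so the clay remains overconsolidated and only the recompression index applies:
S_c = C_r·H/(1+e₀)·log₁₀(σ'_f/σ'_0) = 0.086×6.6/1.99×log₁₀(209.59/147)
    = 0.28523 × 0.15405 = 0.04394 m

S_c ≈ 0.0439 m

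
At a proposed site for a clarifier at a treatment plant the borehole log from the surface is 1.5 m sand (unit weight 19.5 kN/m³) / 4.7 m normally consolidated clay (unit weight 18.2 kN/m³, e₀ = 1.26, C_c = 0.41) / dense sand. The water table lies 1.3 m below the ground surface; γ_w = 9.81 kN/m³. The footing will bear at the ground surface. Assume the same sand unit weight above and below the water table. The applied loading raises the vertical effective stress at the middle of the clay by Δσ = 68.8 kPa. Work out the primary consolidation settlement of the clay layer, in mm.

Mid-depth of clay below the ground surface: z = 1.5 + 4.7/2 = 3.85 m.
Total vertical stress at mid-clay: σ_v = 19.5×1.5 + 18.2×2.35 = 72.02 kPa.
Pore pressure: u = 9.81×(3.85 − 1.3) = 25.015 kPa.
Initial effective stress: σ'_0 = σ_v − u = 72.02 − 25.015 = 47.005 kPa.
Final effective stress: σ'_f = σ'_0 + Δσ = 47.005 + 68.8 = 115.81 kPa.
Normally consolidated clay, so the full stress increment lies on the virgin compression line:
S_c = C_c·H/(1+e₀)·log₁₀(σ'_f/σ'_0) = 0.41×4.7/(1+1.26)×log₁₀(115.81/47.005)
    = 0.85265 × 0.3916 = 0.3339 m

S_c ≈ 334 mm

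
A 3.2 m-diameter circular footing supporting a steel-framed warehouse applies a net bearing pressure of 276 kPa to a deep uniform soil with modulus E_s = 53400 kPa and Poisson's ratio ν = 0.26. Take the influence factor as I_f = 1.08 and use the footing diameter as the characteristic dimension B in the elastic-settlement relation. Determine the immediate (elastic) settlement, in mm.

S_e ≈ 16.7 mm

Immediate (elastic) settlement: S_e = q·B·(1−ν²)/E_s · I_f.
S_e = 276 × 3.2 × (1 − 0.26²) / 53400 × 1.08
    = 276 × 3.2 × 0.9324 / 53400 × 1.08
    = 0.01665 m = 16.65 mm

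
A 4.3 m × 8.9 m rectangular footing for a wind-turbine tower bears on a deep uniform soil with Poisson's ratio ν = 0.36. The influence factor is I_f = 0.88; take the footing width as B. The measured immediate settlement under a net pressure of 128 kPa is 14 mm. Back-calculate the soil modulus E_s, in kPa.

S_e = q·B·(1−ν²)/E_s · I_f  ⇒  E_s = q·B·(1−ν²)·I_f / S_e.
E_s = 128 × 4.3 × 0.8704 × 0.88 / 0.014 = 30110 kPa

E_s ≈ 30100 kPa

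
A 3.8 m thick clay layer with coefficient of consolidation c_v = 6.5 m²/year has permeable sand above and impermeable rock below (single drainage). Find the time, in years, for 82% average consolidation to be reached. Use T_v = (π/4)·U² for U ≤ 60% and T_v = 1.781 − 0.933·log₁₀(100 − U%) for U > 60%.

Drainage path length: H_d = H = 3.8 m (single drainage).
U > 60%: T_v = 1.781 − 0.933·log₁₀(100 − 82) = 0.60983.
t = T_v·H_d²/c_v = 0.60983×3.8²/6.5 = 1.355 years.

t ≈ 1.35 years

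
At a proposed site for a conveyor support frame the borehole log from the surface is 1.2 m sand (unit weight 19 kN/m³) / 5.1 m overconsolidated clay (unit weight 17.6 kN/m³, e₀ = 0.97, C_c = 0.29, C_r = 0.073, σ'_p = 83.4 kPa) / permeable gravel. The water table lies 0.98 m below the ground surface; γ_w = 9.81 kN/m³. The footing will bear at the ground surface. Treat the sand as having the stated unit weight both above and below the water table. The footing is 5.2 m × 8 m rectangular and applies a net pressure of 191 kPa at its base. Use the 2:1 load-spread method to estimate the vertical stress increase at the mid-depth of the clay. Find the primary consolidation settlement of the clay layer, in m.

Mid-depth of clay below the ground surface: z = 1.2 + 5.1/2 = 3.75 m.
Total vertical stress at mid-clay: σ_v = 19×1.2 + 17.6×2.55 = 67.68 kPa.
Pore pressure: u = 9.81×(3.75 − 0.98) = 27.174 kPa.
Initial effective stress: σ'_0 = σ_v − u = 67.68 − 27.174 = 40.506 kPa.
Stress increase at mid-clay by the 2:1 spreading method:
Δσ = qBL/((B+z)(L+z)) = 191×5.2×8/((5.2+3.75)(8+3.75)) = 75.555 kPa
Final effective stress: σ'_f = 40.506 + 75.555 = 116.06 kPa.
σ'_f = 116.06 > σ'_p = 83.4 kPa, so the stress path crosses the preconsolidation pressure — recompression up to σ'_p, then virgin compression beyond:
S_c = H/(1+e₀)·[C_r·log₁₀(σ'_p/σ'_0) + C_c·log₁₀(σ'_f/σ'_p)]
    = 5.1/1.97 × [0.073×log₁₀(83.4/40.506) + 0.29×log₁₀(116.06/83.4)]
    = 2.5888 × [0.022896 + 0.04162] = 0.167 m

S_c ≈ 0.167 m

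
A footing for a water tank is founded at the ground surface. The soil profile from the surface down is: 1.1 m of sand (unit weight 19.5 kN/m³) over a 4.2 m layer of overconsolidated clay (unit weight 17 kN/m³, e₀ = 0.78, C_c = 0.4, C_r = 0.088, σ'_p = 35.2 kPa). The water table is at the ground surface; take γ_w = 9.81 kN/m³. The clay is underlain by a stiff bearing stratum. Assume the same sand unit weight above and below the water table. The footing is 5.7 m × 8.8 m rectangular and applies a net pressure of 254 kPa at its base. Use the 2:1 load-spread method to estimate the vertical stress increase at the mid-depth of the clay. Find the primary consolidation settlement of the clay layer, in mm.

Mid-depth of clay below the ground surface: z = 1.1 + 4.2/2 = 3.2 m.
Total vertical stress at mid-clay: σ_v = 19.5×1.1 + 17×2.1 = 57.15 kPa.
Pore pressure: u = 9.81×(3.2 − 0) = 31.392 kPa.
Initial effective stress: σ'_0 = σ_v − u = 57.15 − 31.392 = 25.758 kPa.
Stress increase at mid-clay by the 2:1 spreading method:
Δσ = qBL/((B+z)(L+z)) = 254×5.7×8.8/((5.7+3.2)(8.8+3.2)) = 119.29 kPa
Final effective stress: σ'_f = 25.758 + 119.29 = 145.05 kPa.
σ'_f = 145.05 > σ'_p = 35.2 kPa, so the stress path crosses the preconsolidation pressure — recompression up to σ'_p, then virgin compression beyond:
S_c = H/(1+e₀)·[C_r·log₁₀(σ'_p/σ'_0) + C_c·log₁₀(σ'_f/σ'_p)]
    = 4.2/1.78 × [0.088×log₁₀(35.2/25.758) + 0.4×log₁₀(145.05/35.2)]
    = 2.3596 × [0.011935 + 0.24599] = 0.6086 m

S_c ≈ 609 mm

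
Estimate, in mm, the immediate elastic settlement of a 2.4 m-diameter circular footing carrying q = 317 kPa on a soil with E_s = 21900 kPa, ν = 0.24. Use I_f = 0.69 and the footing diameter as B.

S_e ≈ 22.6 mm

Immediate (elastic) settlement: S_e = q·B·(1−ν²)/E_s · I_f.
S_e = 317 × 2.4 × (1 − 0.24²) / 21900 × 0.69
    = 317 × 2.4 × 0.9424 / 21900 × 0.69
    = 0.02259 m = 22.59 mm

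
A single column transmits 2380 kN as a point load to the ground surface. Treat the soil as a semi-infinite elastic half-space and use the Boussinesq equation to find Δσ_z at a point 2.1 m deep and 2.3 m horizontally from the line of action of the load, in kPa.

Δσ_z ≈ 35.9 kPa

Boussinesq vertical stress below a point load on an elastic half-space:
Δσ_z = 3P/(2πz²) · [1 + (r/z)²]^(−5/2)
r/z = 2.3/2.1 = 1.0952; [1+(r/z)²]^(−5/2) = 0.13937.
Δσ_z = 3×2380/(2π×2.1²) × 0.13937 = 257.68 × 0.13937 = 35.91 kPa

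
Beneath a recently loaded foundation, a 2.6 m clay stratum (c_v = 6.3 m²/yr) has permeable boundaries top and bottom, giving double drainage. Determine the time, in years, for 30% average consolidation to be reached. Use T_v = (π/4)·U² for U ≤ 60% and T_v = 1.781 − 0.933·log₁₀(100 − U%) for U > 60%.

Drainage path length: H_d = H/2 = 1.3 m (double drainage).
U ≤ 60%: T_v = (π/4)·U² = (π/4)×0.3² = 0.070686.
t = T_v·H_d²/c_v = 0.070686×1.3²/6.3 = 0.01896 years.

t ≈ 0.019 years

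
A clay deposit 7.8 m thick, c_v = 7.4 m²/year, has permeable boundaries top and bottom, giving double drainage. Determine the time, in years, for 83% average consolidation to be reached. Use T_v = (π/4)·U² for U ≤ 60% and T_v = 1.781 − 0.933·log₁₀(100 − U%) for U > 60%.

Drainage path length: H_d = H/2 = 3.9 m (double drainage).
U > 60%: T_v = 1.781 − 0.933·log₁₀(100 − 83) = 0.63299.
t = T_v·H_d²/c_v = 0.63299×3.9²/7.4 = 1.301 years.

t ≈ 1.3 years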